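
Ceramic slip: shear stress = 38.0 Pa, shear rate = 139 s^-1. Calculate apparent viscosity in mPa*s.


eta = tau/gamma * 1000 = 38.0/139 * 1000 = 273.4 mPa*s

273.4


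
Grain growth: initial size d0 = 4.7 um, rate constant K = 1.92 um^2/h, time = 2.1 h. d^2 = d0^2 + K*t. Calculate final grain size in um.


d^2 = 4.7^2 + 1.92*2.1 = 26.122
d = sqrt(26.122) = 5.11 um

5.11


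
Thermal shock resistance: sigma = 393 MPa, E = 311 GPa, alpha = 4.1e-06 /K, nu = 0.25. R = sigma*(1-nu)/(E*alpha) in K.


R = 393*(1-0.25)/(311*1000*4.1e-06) = 231 K

231


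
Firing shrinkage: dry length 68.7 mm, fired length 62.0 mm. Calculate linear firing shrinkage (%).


FS = (68.7 - 62.0) / 68.7 * 100 = 9.75%

9.75


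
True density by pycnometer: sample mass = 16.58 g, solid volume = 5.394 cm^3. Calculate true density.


TD = 16.58 / 5.394 = 3.074 g/cm^3

3.074


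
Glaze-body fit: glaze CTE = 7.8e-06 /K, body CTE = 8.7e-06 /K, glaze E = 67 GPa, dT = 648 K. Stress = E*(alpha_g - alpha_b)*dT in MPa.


Stress = 67*1000*(7.8e-06 - 8.7e-06)*648 = -39.1 MPa

-39.1


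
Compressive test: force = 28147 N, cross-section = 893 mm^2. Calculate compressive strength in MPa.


CS = 28147 / 893 = 31.5 MPa

31.5


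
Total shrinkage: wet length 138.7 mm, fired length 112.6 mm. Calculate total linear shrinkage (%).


TS = (138.7 - 112.6) / 138.7 * 100 = 18.82%

18.82


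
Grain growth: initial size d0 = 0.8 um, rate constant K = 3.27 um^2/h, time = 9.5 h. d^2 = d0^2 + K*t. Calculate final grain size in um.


d^2 = 0.8^2 + 3.27*9.5 = 31.705
d = sqrt(31.705) = 5.63 um

5.63


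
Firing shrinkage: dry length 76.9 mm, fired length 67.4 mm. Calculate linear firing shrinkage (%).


FS = (76.9 - 67.4) / 76.9 * 100 = 12.35%

12.35


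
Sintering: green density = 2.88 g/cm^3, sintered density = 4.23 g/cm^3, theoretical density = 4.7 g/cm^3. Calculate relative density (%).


Relative = 4.23 / 4.7 * 100 = 90.0%

90.0


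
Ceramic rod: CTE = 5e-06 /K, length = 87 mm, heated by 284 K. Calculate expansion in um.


dL = 5e-06 * 87 * 284 * 1000 = 123.54 um

123.54


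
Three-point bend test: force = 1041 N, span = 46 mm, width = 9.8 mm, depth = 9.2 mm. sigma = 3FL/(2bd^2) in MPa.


sigma = 3*1041*46/(2*9.8*9.2^2) = 86.6 MPa

86.6


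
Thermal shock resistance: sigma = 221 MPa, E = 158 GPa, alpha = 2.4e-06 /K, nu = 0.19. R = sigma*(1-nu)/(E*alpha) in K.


R = 221*(1-0.19)/(158*1000*2.4e-06) = 472 K

472


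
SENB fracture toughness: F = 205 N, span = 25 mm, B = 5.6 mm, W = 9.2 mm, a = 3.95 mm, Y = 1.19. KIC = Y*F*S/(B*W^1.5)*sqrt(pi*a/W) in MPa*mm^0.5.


KIC = 1.19*205*25/(5.6*9.2^1.5)*sqrt(pi*3.95/9.2) = 45.33

45.33


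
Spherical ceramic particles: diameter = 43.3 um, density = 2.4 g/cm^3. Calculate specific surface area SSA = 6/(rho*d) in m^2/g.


SSA = 6 / (2.4 * 43.3) = 0.058 m^2/g

0.058


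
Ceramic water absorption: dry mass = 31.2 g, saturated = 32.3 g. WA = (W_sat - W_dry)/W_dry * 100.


WA = (32.3 - 31.2) / 31.2 * 100 = 3.53%

3.53


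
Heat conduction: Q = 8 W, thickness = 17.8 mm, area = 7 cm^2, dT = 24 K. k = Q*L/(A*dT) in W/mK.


k = 8*17.8/1000/(7/10000*24) = 8.48 W/mK

8.48


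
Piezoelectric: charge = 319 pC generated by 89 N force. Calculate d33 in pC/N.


d33 = 319 / 89 = 3.6 pC/N

3.6


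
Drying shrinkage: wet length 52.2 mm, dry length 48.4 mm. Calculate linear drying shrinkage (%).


DS = (52.2 - 48.4) / 52.2 * 100 = 7.28%

7.28


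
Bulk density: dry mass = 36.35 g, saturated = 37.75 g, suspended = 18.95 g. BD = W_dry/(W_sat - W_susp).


BD = 36.35 / (37.75 - 18.95) = 36.35 / 18.8 = 1.934 g/cm^3

1.934


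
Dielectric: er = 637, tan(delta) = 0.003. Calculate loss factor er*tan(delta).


Loss = 637 * 0.003 = 1.911

1.911


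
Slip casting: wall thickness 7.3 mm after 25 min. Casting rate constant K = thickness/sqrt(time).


K = 7.3 / sqrt(25) = 7.3 / 5.0 = 1.46 mm/min^0.5

1.46


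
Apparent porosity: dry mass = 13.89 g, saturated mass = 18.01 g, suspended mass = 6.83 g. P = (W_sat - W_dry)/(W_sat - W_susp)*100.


P = (18.01 - 13.89) / (18.01 - 6.83) * 100 = 4.12 / 11.18 * 100 = 36.9%

36.9


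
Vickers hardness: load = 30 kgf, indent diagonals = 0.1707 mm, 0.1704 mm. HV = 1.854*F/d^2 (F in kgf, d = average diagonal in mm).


d_avg = (0.1707+0.1704)/2 = 0.17055 mm
HV = 1.854*30/0.17055^2 = 1912

1912


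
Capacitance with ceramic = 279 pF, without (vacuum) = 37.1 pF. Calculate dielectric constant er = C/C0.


er = 279 / 37.1 = 7.52

7.52


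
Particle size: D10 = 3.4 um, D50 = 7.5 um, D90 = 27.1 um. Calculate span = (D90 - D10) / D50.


Span = (27.1 - 3.4) / 7.5 = 23.7 / 7.5 = 3.16

3.16


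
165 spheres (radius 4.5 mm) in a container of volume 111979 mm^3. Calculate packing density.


V_sphere = 4/3*pi*4.5^3 = 381.7035 mm^3
Total V = 165*381.7035 = 62981.0775 mm^3
PD = 62981.0775 / 111979 = 0.562

0.562


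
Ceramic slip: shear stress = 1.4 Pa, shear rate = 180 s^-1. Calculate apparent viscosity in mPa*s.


eta = tau/gamma * 1000 = 1.4/180 * 1000 = 7.8 mPa*s

7.8


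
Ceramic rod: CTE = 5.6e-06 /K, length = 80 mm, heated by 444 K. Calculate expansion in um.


dL = 5.6e-06 * 80 * 444 * 1000 = 198.912 um

198.912


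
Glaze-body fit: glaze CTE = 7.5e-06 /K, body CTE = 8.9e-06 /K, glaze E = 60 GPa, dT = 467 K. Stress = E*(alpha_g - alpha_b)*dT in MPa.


Stress = 60*1000*(7.5e-06 - 8.9e-06)*467 = -39.2 MPa

-39.2


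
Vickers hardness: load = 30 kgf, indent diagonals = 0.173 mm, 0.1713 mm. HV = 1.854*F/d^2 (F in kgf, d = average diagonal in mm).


d_avg = (0.173+0.1713)/2 = 0.17215 mm
HV = 1.854*30/0.17215^2 = 1877

1877


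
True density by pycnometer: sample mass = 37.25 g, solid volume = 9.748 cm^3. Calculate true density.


TD = 37.25 / 9.748 = 3.821 g/cm^3

3.821


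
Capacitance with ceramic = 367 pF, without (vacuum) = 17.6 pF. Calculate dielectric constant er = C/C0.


er = 367 / 17.6 = 20.85

20.85


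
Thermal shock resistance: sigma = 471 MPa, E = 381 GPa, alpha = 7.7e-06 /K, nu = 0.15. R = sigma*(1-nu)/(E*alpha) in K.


R = 471*(1-0.15)/(381*1000*7.7e-06) = 136 K

136


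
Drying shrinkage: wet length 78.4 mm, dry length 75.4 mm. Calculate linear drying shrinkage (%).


DS = (78.4 - 75.4) / 78.4 * 100 = 3.83%

3.83


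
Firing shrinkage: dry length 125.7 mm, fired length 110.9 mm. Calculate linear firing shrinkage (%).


FS = (125.7 - 110.9) / 125.7 * 100 = 11.77%

11.77


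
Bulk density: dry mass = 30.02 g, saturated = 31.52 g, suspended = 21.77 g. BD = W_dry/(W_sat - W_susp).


BD = 30.02 / (31.52 - 21.77) = 30.02 / 9.75 = 3.079 g/cm^3

3.079


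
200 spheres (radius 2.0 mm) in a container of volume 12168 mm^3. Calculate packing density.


V_sphere = 4/3*pi*2.0^3 = 33.5103 mm^3
Total V = 200*33.5103 = 6702.06 mm^3
PD = 6702.06 / 12168 = 0.551

0.551


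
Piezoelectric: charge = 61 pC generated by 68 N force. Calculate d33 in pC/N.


d33 = 61 / 68 = 0.9 pC/N

0.9


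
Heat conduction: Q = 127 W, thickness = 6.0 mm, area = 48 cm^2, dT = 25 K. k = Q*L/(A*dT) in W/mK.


k = 127*6.0/1000/(48/10000*25) = 6.35 W/mK

6.35


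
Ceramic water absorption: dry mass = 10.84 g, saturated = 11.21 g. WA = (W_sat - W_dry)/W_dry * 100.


WA = (11.21 - 10.84) / 10.84 * 100 = 3.41%

3.41


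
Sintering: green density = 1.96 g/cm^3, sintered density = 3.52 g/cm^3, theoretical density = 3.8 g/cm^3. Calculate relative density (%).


Relative = 3.52 / 3.8 * 100 = 92.6%

92.6


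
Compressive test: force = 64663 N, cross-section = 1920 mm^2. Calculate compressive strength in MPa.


CS = 64663 / 1920 = 33.7 MPa

33.7


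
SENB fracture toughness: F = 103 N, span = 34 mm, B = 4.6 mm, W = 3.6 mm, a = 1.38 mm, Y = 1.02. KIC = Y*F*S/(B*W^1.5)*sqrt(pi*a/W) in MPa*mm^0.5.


KIC = 1.02*103*34/(4.6*3.6^1.5)*sqrt(pi*1.38/3.6) = 124.76

124.76


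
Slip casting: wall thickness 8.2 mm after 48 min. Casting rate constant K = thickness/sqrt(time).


K = 8.2 / sqrt(48) = 8.2 / 6.9282 = 1.184 mm/min^0.5

1.184


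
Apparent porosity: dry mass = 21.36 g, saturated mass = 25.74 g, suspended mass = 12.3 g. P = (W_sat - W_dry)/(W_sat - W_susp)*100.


P = (25.74 - 21.36) / (25.74 - 12.3) * 100 = 4.38 / 13.44 * 100 = 32.6%

32.6


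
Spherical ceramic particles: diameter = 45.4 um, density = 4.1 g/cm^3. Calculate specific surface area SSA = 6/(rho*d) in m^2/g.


SSA = 6 / (4.1 * 45.4) = 0.032 m^2/g

0.032


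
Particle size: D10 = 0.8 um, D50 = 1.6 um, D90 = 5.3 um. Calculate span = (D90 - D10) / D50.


Span = (5.3 - 0.8) / 1.6 = 4.5 / 1.6 = 2.813

2.813


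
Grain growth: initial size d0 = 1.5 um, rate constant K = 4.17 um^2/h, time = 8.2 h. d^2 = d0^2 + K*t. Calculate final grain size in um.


d^2 = 1.5^2 + 4.17*8.2 = 36.444
d = sqrt(36.444) = 6.04 um

6.04


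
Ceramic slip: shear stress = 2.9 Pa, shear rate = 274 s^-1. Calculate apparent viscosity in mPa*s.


eta = tau/gamma * 1000 = 2.9/274 * 1000 = 10.6 mPa*s

10.6


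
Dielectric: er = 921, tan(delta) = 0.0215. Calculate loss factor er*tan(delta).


Loss = 921 * 0.0215 = 19.802

19.802


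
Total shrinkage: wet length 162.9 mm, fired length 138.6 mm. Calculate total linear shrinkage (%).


TS = (162.9 - 138.6) / 162.9 * 100 = 14.92%

14.92


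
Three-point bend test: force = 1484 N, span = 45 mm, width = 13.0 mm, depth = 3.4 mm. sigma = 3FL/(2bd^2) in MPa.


sigma = 3*1484*45/(2*13.0*3.4^2) = 666.6 MPa

666.6


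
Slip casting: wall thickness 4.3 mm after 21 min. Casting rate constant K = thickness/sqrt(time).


K = 4.3 / sqrt(21) = 4.3 / 4.5826 = 0.938 mm/min^0.5

0.938


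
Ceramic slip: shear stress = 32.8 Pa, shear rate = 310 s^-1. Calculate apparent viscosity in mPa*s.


eta = tau/gamma * 1000 = 32.8/310 * 1000 = 105.8 mPa*s

105.8


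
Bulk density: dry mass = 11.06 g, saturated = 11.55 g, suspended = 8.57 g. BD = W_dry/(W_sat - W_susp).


BD = 11.06 / (11.55 - 8.57) = 11.06 / 2.98 = 3.711 g/cm^3

3.711


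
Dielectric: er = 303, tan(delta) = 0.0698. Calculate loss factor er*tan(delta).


Loss = 303 * 0.0698 = 21.149

21.149


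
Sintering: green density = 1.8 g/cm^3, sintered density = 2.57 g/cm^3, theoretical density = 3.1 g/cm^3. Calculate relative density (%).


Relative = 2.57 / 3.1 * 100 = 82.9%

82.9


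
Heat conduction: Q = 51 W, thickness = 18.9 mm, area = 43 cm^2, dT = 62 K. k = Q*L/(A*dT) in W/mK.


k = 51*18.9/1000/(43/10000*62) = 3.62 W/mK

3.62


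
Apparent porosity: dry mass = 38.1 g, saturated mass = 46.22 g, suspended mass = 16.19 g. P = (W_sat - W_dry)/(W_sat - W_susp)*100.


P = (46.22 - 38.1) / (46.22 - 16.19) * 100 = 8.12 / 30.03 * 100 = 27.0%

27.0


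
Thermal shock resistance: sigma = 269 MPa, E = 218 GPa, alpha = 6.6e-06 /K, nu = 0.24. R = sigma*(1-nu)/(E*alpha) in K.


R = 269*(1-0.24)/(218*1000*6.6e-06) = 142 K

142


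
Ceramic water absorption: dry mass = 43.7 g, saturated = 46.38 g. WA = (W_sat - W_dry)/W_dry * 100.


WA = (46.38 - 43.7) / 43.7 * 100 = 6.13%

6.13


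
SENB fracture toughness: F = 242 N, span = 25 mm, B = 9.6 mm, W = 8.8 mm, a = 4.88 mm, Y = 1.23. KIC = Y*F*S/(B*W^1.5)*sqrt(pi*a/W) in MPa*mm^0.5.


KIC = 1.23*242*25/(9.6*8.8^1.5)*sqrt(pi*4.88/8.8) = 39.19

39.19


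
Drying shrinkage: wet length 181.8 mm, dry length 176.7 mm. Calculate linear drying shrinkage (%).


DS = (181.8 - 176.7) / 181.8 * 100 = 2.81%

2.81


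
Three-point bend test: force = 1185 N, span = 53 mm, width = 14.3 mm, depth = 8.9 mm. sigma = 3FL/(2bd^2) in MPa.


sigma = 3*1185*53/(2*14.3*8.9^2) = 83.2 MPa

83.2


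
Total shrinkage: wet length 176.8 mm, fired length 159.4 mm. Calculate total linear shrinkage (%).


TS = (176.8 - 159.4) / 176.8 * 100 = 9.84%

9.84


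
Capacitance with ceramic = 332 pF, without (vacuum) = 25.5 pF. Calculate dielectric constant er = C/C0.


er = 332 / 25.5 = 13.02

13.02


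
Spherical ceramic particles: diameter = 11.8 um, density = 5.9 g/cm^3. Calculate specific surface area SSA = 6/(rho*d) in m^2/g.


SSA = 6 / (5.9 * 11.8) = 0.086 m^2/g

0.086


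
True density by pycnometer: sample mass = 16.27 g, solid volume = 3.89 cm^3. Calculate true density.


TD = 16.27 / 3.89 = 4.183 g/cm^3

4.183


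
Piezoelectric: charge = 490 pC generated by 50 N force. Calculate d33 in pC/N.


d33 = 490 / 50 = 9.8 pC/N

9.8


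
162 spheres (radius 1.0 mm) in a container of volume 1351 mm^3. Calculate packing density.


V_sphere = 4/3*pi*1.0^3 = 4.1888 mm^3
Total V = 162*4.1888 = 678.5856 mm^3
PD = 678.5856 / 1351 = 0.502

0.502


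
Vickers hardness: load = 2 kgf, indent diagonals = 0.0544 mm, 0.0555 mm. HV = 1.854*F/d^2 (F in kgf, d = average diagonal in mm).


d_avg = (0.0544+0.0555)/2 = 0.05495 mm
HV = 1.854*2/0.05495^2 = 1228

1228


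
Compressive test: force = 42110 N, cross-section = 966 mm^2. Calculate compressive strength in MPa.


CS = 42110 / 966 = 43.6 MPa

43.6


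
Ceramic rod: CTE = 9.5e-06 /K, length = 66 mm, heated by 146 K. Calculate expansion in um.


dL = 9.5e-06 * 66 * 146 * 1000 = 91.542 um

91.542


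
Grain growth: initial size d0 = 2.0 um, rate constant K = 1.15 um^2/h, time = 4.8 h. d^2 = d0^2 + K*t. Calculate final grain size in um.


d^2 = 2.0^2 + 1.15*4.8 = 9.52
d = sqrt(9.52) = 3.09 um

3.09


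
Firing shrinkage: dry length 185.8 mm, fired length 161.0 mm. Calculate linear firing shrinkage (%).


FS = (185.8 - 161.0) / 185.8 * 100 = 13.35%

13.35


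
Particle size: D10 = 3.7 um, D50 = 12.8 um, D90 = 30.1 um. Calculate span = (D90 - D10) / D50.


Span = (30.1 - 3.7) / 12.8 = 26.4 / 12.8 = 2.063

2.063


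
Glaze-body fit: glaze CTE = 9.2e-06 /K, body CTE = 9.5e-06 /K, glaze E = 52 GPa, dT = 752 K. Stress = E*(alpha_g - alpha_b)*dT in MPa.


Stress = 52*1000*(9.2e-06 - 9.5e-06)*752 = -11.7 MPa

-11.7


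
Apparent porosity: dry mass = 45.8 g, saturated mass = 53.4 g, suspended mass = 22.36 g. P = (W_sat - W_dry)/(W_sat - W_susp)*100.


P = (53.4 - 45.8) / (53.4 - 22.36) * 100 = 7.6 / 31.04 * 100 = 24.5%

24.5


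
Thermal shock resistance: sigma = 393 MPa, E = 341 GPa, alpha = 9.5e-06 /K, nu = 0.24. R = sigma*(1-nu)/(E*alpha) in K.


R = 393*(1-0.24)/(341*1000*9.5e-06) = 92 K

92


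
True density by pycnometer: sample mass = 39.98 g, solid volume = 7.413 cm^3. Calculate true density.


TD = 39.98 / 7.413 = 5.393 g/cm^3

5.393


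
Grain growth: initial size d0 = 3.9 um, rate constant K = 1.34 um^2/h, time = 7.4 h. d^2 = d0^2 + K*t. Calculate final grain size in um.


d^2 = 3.9^2 + 1.34*7.4 = 25.126
d = sqrt(25.126) = 5.01 um

5.01


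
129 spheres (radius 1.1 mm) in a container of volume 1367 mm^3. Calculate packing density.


V_sphere = 4/3*pi*1.1^3 = 5.5753 mm^3
Total V = 129*5.5753 = 719.2137 mm^3
PD = 719.2137 / 1367 = 0.526

0.526


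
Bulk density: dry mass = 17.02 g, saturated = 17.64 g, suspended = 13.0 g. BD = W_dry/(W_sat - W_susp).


BD = 17.02 / (17.64 - 13.0) = 17.02 / 4.64 = 3.668 g/cm^3

3.668


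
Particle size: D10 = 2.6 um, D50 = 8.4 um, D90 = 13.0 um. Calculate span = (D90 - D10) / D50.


Span = (13.0 - 2.6) / 8.4 = 10.4 / 8.4 = 1.238

1.238


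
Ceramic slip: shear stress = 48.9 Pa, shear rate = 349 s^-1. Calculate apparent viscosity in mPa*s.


eta = tau/gamma * 1000 = 48.9/349 * 1000 = 140.1 mPa*s

140.1


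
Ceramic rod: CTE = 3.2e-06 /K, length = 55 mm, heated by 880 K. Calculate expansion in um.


dL = 3.2e-06 * 55 * 880 * 1000 = 154.88 um

154.88


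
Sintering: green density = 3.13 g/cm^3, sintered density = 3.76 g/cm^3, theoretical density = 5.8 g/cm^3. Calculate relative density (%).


Relative = 3.76 / 5.8 * 100 = 64.8%

64.8


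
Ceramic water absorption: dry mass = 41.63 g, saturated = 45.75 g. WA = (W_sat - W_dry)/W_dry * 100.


WA = (45.75 - 41.63) / 41.63 * 100 = 9.9%

9.9


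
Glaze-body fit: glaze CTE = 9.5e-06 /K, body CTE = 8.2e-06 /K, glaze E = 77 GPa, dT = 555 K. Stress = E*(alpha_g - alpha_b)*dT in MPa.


Stress = 77*1000*(9.5e-06 - 8.2e-06)*555 = 55.6 MPa

55.6


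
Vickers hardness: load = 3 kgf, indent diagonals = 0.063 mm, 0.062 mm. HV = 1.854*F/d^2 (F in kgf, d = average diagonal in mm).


d_avg = (0.063+0.062)/2 = 0.0625 mm
HV = 1.854*3/0.0625^2 = 1424

1424


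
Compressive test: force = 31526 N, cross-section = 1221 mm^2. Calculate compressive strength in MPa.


CS = 31526 / 1221 = 25.8 MPa

25.8


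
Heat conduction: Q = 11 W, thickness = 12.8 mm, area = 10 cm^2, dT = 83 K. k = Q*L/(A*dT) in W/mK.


k = 11*12.8/1000/(10/10000*83) = 1.7 W/mK

1.7


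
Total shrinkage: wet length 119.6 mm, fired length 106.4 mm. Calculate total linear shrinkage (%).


TS = (119.6 - 106.4) / 119.6 * 100 = 11.04%

11.04


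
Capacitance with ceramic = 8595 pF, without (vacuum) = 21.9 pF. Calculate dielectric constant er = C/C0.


er = 8595 / 21.9 = 392.47

392.47


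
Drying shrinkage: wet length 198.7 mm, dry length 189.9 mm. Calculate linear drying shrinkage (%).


DS = (198.7 - 189.9) / 198.7 * 100 = 4.43%

4.43


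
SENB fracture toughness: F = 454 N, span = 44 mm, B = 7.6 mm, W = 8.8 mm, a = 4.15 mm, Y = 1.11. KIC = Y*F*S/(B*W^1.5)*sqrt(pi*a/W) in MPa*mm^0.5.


KIC = 1.11*454*44/(7.6*8.8^1.5)*sqrt(pi*4.15/8.8) = 136.04

136.04


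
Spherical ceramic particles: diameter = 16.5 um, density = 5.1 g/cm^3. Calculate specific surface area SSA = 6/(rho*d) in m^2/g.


SSA = 6 / (5.1 * 16.5) = 0.071 m^2/g

0.071


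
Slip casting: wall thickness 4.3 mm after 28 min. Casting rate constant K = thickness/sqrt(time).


K = 4.3 / sqrt(28) = 4.3 / 5.2915 = 0.813 mm/min^0.5

0.813


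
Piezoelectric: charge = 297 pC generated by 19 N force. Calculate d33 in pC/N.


d33 = 297 / 19 = 15.6 pC/N

15.6


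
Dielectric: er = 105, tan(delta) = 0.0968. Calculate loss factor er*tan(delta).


Loss = 105 * 0.0968 = 10.164

10.164


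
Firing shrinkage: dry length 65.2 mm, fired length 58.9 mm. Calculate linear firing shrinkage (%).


FS = (65.2 - 58.9) / 65.2 * 100 = 9.66%

9.66


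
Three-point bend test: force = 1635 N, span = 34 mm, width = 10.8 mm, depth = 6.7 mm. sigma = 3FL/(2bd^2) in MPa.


sigma = 3*1635*34/(2*10.8*6.7^2) = 172.0 MPa

172.0


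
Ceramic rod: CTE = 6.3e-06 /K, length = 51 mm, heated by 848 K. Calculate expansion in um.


dL = 6.3e-06 * 51 * 848 * 1000 = 272.462 um

272.462


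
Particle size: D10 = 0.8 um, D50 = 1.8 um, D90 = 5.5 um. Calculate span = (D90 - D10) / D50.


Span = (5.5 - 0.8) / 1.8 = 4.7 / 1.8 = 2.611

2.611


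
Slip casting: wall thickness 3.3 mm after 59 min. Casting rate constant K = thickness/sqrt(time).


K = 3.3 / sqrt(59) = 3.3 / 7.6811 = 0.43 mm/min^0.5

0.43


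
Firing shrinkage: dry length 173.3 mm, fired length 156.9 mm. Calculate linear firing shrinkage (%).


FS = (173.3 - 156.9) / 173.3 * 100 = 9.46%

9.46


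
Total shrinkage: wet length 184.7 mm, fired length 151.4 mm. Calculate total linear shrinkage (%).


TS = (184.7 - 151.4) / 184.7 * 100 = 18.03%

18.03


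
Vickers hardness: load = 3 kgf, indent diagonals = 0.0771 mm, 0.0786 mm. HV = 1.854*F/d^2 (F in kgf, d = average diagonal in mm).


d_avg = (0.0771+0.0786)/2 = 0.07785 mm
HV = 1.854*3/0.07785^2 = 918

918


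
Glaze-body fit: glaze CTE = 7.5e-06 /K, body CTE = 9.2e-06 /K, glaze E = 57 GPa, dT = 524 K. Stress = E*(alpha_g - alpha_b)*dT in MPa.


Stress = 57*1000*(7.5e-06 - 9.2e-06)*524 = -50.8 MPa

-50.8


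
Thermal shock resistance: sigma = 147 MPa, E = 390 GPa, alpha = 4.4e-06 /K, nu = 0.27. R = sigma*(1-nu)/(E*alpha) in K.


R = 147*(1-0.27)/(390*1000*4.4e-06) = 63 K

63


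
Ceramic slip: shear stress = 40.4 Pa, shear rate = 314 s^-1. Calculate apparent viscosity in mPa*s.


eta = tau/gamma * 1000 = 40.4/314 * 1000 = 128.7 mPa*s

128.7


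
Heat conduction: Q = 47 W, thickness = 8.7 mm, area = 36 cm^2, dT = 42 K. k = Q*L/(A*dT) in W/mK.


k = 47*8.7/1000/(36/10000*42) = 2.7 W/mK

2.7


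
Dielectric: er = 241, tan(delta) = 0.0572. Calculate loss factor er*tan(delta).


Loss = 241 * 0.0572 = 13.785

13.785


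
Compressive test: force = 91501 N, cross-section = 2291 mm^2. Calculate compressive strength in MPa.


CS = 91501 / 2291 = 39.9 MPa

39.9


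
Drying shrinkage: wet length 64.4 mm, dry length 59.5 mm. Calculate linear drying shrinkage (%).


DS = (64.4 - 59.5) / 64.4 * 100 = 7.61%

7.61


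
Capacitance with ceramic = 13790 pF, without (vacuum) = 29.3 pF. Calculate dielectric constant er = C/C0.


er = 13790 / 29.3 = 470.65

470.65


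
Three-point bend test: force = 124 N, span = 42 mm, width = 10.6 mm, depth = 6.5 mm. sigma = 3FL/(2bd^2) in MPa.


sigma = 3*124*42/(2*10.6*6.5^2) = 17.4 MPa

17.4


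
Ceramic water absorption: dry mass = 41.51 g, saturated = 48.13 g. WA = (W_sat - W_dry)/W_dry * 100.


WA = (48.13 - 41.51) / 41.51 * 100 = 15.95%

15.95


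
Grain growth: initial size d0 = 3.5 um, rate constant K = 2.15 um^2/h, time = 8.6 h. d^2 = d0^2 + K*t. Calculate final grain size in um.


d^2 = 3.5^2 + 2.15*8.6 = 30.74
d = sqrt(30.74) = 5.54 um

5.54


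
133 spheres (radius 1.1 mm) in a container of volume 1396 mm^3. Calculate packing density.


V_sphere = 4/3*pi*1.1^3 = 5.5753 mm^3
Total V = 133*5.5753 = 741.5149 mm^3
PD = 741.5149 / 1396 = 0.531

0.531


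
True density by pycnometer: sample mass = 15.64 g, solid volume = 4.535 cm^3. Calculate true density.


TD = 15.64 / 4.535 = 3.449 g/cm^3

3.449


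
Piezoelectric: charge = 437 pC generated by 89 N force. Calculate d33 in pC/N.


d33 = 437 / 89 = 4.9 pC/N

4.9


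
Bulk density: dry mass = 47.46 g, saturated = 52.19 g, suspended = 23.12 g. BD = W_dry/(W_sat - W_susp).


BD = 47.46 / (52.19 - 23.12) = 47.46 / 29.07 = 1.633 g/cm^3

1.633


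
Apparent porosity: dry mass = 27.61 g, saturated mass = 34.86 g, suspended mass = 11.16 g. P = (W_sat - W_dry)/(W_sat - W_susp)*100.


P = (34.86 - 27.61) / (34.86 - 11.16) * 100 = 7.25 / 23.7 * 100 = 30.6%

30.6


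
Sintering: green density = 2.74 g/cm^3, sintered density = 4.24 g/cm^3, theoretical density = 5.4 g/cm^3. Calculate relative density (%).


Relative = 4.24 / 5.4 * 100 = 78.5%

78.5


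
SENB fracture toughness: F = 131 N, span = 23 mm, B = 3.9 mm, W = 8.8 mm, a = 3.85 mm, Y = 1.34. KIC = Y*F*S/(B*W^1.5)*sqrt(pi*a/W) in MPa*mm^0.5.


KIC = 1.34*131*23/(3.9*8.8^1.5)*sqrt(pi*3.85/8.8) = 46.49

46.49


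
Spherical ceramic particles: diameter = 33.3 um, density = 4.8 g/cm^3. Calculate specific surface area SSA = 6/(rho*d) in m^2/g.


SSA = 6 / (4.8 * 33.3) = 0.038 m^2/g

0.038


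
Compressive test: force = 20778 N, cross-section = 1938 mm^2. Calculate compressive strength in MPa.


CS = 20778 / 1938 = 10.7 MPa

10.7


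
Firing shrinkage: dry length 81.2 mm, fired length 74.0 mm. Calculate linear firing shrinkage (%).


FS = (81.2 - 74.0) / 81.2 * 100 = 8.87%

8.87


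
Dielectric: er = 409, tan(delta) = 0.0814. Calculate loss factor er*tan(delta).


Loss = 409 * 0.0814 = 33.293

33.293


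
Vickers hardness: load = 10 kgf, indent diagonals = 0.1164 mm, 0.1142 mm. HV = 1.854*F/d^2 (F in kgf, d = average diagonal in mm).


d_avg = (0.1164+0.1142)/2 = 0.1153 mm
HV = 1.854*10/0.1153^2 = 1395

1395


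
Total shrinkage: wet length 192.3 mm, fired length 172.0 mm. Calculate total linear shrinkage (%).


TS = (192.3 - 172.0) / 192.3 * 100 = 10.56%

10.56


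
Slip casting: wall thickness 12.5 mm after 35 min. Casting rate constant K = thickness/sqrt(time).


K = 12.5 / sqrt(35) = 12.5 / 5.9161 = 2.113 mm/min^0.5

2.113


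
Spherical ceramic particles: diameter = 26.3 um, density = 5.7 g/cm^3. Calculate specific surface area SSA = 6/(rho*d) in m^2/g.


SSA = 6 / (5.7 * 26.3) = 0.04 m^2/g

0.04


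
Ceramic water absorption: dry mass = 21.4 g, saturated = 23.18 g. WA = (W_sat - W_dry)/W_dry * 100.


WA = (23.18 - 21.4) / 21.4 * 100 = 8.32%

8.32


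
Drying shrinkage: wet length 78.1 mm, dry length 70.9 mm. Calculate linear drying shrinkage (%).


DS = (78.1 - 70.9) / 78.1 * 100 = 9.22%

9.22


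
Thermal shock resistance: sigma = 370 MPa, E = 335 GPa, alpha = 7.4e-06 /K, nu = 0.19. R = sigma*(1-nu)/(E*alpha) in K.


R = 370*(1-0.19)/(335*1000*7.4e-06) = 121 K

121


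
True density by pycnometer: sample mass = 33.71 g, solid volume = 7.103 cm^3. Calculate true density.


TD = 33.71 / 7.103 = 4.746 g/cm^3

4.746


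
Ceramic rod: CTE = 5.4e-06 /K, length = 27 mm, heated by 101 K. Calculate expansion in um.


dL = 5.4e-06 * 27 * 101 * 1000 = 14.726 um

14.726


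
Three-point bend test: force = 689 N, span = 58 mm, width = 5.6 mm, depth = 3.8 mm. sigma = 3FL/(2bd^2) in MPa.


sigma = 3*689*58/(2*5.6*3.8^2) = 741.3 MPa

741.3


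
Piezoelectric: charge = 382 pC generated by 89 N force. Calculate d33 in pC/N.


d33 = 382 / 89 = 4.3 pC/N

4.3


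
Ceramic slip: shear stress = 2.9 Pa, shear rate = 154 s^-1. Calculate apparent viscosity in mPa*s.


eta = tau/gamma * 1000 = 2.9/154 * 1000 = 18.8 mPa*s

18.8


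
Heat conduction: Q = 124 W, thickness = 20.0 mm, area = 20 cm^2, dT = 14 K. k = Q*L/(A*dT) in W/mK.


k = 124*20.0/1000/(20/10000*14) = 88.57 W/mK

88.57


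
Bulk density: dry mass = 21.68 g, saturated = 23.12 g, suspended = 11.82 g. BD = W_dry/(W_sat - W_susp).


BD = 21.68 / (23.12 - 11.82) = 21.68 / 11.3 = 1.919 g/cm^3

1.919


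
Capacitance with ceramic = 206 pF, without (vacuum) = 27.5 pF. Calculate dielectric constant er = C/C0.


er = 206 / 27.5 = 7.49

7.49


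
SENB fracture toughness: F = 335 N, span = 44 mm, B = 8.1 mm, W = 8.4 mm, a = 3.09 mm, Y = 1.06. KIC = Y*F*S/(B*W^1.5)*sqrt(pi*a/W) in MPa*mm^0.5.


KIC = 1.06*335*44/(8.1*8.4^1.5)*sqrt(pi*3.09/8.4) = 85.18

85.18


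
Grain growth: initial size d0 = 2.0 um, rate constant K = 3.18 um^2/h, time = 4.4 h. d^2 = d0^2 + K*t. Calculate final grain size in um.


d^2 = 2.0^2 + 3.18*4.4 = 17.992
d = sqrt(17.992) = 4.24 um

4.24


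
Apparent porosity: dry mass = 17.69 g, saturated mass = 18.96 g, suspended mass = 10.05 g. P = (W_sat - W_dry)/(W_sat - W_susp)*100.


P = (18.96 - 17.69) / (18.96 - 10.05) * 100 = 1.27 / 8.91 * 100 = 14.3%

14.3


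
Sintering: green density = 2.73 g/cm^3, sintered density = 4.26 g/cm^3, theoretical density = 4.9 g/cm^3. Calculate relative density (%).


Relative = 4.26 / 4.9 * 100 = 86.9%

86.9


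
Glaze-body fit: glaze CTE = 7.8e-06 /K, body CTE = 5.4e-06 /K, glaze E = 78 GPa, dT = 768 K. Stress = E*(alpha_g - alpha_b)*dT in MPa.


Stress = 78*1000*(7.8e-06 - 5.4e-06)*768 = 143.8 MPa

143.8


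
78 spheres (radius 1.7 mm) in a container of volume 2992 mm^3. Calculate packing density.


V_sphere = 4/3*pi*1.7^3 = 20.5795 mm^3
Total V = 78*20.5795 = 1605.201 mm^3
PD = 1605.201 / 2992 = 0.536

0.536


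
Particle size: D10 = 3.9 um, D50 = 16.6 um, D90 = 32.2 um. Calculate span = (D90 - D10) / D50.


Span = (32.2 - 3.9) / 16.6 = 28.3 / 16.6 = 1.705

1.705


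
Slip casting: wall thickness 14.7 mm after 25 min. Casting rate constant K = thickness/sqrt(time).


K = 14.7 / sqrt(25) = 14.7 / 5.0 = 2.94 mm/min^0.5

2.94


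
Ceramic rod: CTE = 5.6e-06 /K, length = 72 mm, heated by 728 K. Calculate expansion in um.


dL = 5.6e-06 * 72 * 728 * 1000 = 293.53 um

293.53


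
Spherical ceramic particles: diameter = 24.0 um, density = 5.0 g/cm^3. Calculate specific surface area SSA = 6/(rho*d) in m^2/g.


SSA = 6 / (5.0 * 24.0) = 0.05 m^2/g

0.05


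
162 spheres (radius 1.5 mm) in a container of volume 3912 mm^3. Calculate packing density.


V_sphere = 4/3*pi*1.5^3 = 14.1372 mm^3
Total V = 162*14.1372 = 2290.2264 mm^3
PD = 2290.2264 / 3912 = 0.585

0.585


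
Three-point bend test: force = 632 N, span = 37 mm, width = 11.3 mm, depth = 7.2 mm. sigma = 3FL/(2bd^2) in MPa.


sigma = 3*632*37/(2*11.3*7.2^2) = 59.9 MPa

59.9


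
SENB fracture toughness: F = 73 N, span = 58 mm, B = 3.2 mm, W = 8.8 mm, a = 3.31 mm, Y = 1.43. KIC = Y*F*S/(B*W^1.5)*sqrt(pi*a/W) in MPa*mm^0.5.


KIC = 1.43*73*58/(3.2*8.8^1.5)*sqrt(pi*3.31/8.8) = 78.79

78.79


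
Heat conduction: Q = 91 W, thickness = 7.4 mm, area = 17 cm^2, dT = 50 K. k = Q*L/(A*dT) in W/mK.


k = 91*7.4/1000/(17/10000*50) = 7.92 W/mK

7.92


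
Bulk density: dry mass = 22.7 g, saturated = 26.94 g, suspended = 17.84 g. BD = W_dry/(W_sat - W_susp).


BD = 22.7 / (26.94 - 17.84) = 22.7 / 9.1 = 2.495 g/cm^3

2.495


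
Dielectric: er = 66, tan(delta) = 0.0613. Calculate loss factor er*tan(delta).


Loss = 66 * 0.0613 = 4.046

4.046


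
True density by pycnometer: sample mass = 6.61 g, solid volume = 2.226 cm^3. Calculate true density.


TD = 6.61 / 2.226 = 2.969 g/cm^3

2.969


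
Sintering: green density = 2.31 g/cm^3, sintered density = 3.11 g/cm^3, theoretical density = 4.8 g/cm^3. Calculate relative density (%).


Relative = 3.11 / 4.8 * 100 = 64.8%

64.8


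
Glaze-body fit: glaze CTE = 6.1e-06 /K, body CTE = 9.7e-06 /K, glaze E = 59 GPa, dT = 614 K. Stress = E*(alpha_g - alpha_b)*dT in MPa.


Stress = 59*1000*(6.1e-06 - 9.7e-06)*614 = -130.4 MPa

-130.4


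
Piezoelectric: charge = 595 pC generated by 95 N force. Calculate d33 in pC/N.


d33 = 595 / 95 = 6.3 pC/N

6.3


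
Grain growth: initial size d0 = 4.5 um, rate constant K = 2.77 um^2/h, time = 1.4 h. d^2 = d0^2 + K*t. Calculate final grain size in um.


d^2 = 4.5^2 + 2.77*1.4 = 24.128
d = sqrt(24.128) = 4.91 um

4.91


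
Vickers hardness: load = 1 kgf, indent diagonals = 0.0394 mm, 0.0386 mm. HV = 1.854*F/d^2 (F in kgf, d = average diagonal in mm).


d_avg = (0.0394+0.0386)/2 = 0.039 mm
HV = 1.854*1/0.039^2 = 1219

1219


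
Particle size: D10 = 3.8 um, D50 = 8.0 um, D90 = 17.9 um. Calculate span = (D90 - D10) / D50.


Span = (17.9 - 3.8) / 8.0 = 14.1 / 8.0 = 1.763

1.763


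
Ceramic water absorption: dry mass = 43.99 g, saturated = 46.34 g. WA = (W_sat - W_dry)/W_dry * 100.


WA = (46.34 - 43.99) / 43.99 * 100 = 5.34%

5.34


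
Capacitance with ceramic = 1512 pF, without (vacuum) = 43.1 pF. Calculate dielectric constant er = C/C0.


er = 1512 / 43.1 = 35.08

35.08


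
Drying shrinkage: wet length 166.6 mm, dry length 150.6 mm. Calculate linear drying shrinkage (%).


DS = (166.6 - 150.6) / 166.6 * 100 = 9.6%

9.6


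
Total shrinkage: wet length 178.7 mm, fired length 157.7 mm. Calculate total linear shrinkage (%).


TS = (178.7 - 157.7) / 178.7 * 100 = 11.75%

11.75


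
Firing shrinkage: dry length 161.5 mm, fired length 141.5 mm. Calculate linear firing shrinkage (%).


FS = (161.5 - 141.5) / 161.5 * 100 = 12.38%

12.38


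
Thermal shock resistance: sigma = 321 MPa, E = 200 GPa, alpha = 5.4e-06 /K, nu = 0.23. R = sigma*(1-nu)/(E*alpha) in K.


R = 321*(1-0.23)/(200*1000*5.4e-06) = 229 K

229


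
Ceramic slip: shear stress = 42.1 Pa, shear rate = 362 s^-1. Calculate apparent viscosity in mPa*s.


eta = tau/gamma * 1000 = 42.1/362 * 1000 = 116.3 mPa*s

116.3


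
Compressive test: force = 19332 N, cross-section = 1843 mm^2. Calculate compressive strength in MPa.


CS = 19332 / 1843 = 10.5 MPa

10.5


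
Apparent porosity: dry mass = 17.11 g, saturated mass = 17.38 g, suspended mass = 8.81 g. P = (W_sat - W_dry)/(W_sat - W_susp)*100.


P = (17.38 - 17.11) / (17.38 - 8.81) * 100 = 0.27 / 8.57 * 100 = 3.2%

3.2


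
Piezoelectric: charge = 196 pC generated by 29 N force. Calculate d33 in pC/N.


d33 = 196 / 29 = 6.8 pC/N

6.8


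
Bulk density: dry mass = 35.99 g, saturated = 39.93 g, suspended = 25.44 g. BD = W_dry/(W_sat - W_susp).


BD = 35.99 / (39.93 - 25.44) = 35.99 / 14.49 = 2.484 g/cm^3

2.484


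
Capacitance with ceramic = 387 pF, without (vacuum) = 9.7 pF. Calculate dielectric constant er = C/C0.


er = 387 / 9.7 = 39.9

39.9


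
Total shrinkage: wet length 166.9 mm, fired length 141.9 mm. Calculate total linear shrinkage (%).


TS = (166.9 - 141.9) / 166.9 * 100 = 14.98%

14.98


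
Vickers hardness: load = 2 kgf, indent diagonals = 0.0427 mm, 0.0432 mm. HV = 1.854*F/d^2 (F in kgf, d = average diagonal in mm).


d_avg = (0.0427+0.0432)/2 = 0.04295 mm
HV = 1.854*2/0.04295^2 = 2010

2010


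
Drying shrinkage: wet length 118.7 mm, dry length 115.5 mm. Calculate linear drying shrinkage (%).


DS = (118.7 - 115.5) / 118.7 * 100 = 2.7%

2.7


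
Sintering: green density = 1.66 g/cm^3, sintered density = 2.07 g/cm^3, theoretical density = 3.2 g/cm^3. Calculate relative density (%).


Relative = 2.07 / 3.2 * 100 = 64.7%

64.7


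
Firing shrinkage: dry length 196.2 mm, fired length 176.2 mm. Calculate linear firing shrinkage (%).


FS = (196.2 - 176.2) / 196.2 * 100 = 10.19%

10.19


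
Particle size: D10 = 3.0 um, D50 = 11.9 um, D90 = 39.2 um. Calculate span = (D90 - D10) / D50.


Span = (39.2 - 3.0) / 11.9 = 36.2 / 11.9 = 3.042

3.042


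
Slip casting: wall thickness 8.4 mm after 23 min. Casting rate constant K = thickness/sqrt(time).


K = 8.4 / sqrt(23) = 8.4 / 4.7958 = 1.752 mm/min^0.5

1.752


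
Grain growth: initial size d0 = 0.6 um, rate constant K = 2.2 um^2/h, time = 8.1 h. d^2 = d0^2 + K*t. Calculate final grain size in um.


d^2 = 0.6^2 + 2.2*8.1 = 18.18
d = sqrt(18.18) = 4.26 um

4.26


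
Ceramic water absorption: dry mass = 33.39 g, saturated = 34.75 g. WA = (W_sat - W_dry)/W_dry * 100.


WA = (34.75 - 33.39) / 33.39 * 100 = 4.07%

4.07


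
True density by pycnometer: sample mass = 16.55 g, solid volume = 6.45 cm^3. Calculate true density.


TD = 16.55 / 6.45 = 2.566 g/cm^3

2.566


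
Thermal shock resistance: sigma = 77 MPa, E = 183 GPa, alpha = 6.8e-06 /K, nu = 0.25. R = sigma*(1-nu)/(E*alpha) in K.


R = 77*(1-0.25)/(183*1000*6.8e-06) = 46 K

46


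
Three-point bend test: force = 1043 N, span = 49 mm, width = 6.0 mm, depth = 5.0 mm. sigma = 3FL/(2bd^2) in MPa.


sigma = 3*1043*49/(2*6.0*5.0^2) = 511.1 MPa

511.1


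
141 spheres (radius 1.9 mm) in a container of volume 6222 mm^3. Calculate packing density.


V_sphere = 4/3*pi*1.9^3 = 28.7309 mm^3
Total V = 141*28.7309 = 4051.0569 mm^3
PD = 4051.0569 / 6222 = 0.651

0.651


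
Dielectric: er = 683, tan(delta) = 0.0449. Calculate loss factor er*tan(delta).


Loss = 683 * 0.0449 = 30.667

30.667


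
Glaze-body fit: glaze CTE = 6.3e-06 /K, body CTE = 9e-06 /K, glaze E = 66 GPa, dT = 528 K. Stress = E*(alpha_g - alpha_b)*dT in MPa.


Stress = 66*1000*(6.3e-06 - 9e-06)*528 = -94.1 MPa

-94.1


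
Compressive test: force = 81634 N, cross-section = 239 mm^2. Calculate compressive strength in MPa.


CS = 81634 / 239 = 341.6 MPa

341.6


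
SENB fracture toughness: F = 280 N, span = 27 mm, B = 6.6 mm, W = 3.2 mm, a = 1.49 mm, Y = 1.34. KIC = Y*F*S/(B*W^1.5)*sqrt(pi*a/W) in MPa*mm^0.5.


KIC = 1.34*280*27/(6.6*3.2^1.5)*sqrt(pi*1.49/3.2) = 324.3

324.3


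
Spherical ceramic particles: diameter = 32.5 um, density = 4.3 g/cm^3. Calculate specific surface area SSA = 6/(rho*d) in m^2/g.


SSA = 6 / (4.3 * 32.5) = 0.043 m^2/g

0.043


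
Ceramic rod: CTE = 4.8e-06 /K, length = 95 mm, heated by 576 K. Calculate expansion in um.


dL = 4.8e-06 * 95 * 576 * 1000 = 262.656 um

262.656


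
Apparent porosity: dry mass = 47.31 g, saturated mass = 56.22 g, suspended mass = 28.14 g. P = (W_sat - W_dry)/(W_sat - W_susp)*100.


P = (56.22 - 47.31) / (56.22 - 28.14) * 100 = 8.91 / 28.08 * 100 = 31.7%

31.7


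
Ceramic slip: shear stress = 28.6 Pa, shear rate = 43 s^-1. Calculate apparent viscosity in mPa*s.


eta = tau/gamma * 1000 = 28.6/43 * 1000 = 665.1 mPa*s

665.1


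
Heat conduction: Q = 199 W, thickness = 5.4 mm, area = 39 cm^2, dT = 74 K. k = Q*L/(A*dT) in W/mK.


k = 199*5.4/1000/(39/10000*74) = 3.72 W/mK

3.72


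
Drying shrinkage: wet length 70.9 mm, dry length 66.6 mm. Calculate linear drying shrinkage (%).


DS = (70.9 - 66.6) / 70.9 * 100 = 6.06%

6.06


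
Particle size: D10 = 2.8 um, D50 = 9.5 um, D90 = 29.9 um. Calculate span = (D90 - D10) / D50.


Span = (29.9 - 2.8) / 9.5 = 27.1 / 9.5 = 2.853

2.853


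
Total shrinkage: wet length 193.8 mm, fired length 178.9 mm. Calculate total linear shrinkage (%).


TS = (193.8 - 178.9) / 193.8 * 100 = 7.69%

7.69


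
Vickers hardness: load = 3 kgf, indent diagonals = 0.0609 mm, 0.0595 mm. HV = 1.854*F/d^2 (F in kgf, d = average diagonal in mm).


d_avg = (0.0609+0.0595)/2 = 0.0602 mm
HV = 1.854*3/0.0602^2 = 1535

1535


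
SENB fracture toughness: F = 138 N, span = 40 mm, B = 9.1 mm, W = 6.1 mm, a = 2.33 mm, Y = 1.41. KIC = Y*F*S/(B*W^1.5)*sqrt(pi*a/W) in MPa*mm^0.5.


KIC = 1.41*138*40/(9.1*6.1^1.5)*sqrt(pi*2.33/6.1) = 62.19

62.19


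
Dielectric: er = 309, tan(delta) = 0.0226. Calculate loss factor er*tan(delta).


Loss = 309 * 0.0226 = 6.983

6.983


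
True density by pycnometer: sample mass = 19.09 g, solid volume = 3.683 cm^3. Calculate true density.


TD = 19.09 / 3.683 = 5.183 g/cm^3

5.183


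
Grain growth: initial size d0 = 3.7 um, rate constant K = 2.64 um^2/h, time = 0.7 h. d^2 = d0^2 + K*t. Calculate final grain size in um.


d^2 = 3.7^2 + 2.64*0.7 = 15.538
d = sqrt(15.538) = 3.94 um

3.94


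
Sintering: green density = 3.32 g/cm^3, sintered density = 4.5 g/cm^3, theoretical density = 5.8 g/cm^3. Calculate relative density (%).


Relative = 4.5 / 5.8 * 100 = 77.6%

77.6


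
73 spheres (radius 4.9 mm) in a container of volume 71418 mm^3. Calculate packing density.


V_sphere = 4/3*pi*4.9^3 = 492.807 mm^3
Total V = 73*492.807 = 35974.911 mm^3
PD = 35974.911 / 71418 = 0.504

0.504


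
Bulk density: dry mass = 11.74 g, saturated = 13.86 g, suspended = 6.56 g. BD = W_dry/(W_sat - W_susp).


BD = 11.74 / (13.86 - 6.56) = 11.74 / 7.3 = 1.608 g/cm^3

1.608


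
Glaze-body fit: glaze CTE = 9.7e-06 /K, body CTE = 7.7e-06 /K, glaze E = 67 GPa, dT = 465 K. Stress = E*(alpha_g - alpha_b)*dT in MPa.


Stress = 67*1000*(9.7e-06 - 7.7e-06)*465 = 62.3 MPa

62.3


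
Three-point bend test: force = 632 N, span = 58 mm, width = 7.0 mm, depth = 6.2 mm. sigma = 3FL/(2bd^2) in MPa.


sigma = 3*632*58/(2*7.0*6.2^2) = 204.3 MPa

204.3


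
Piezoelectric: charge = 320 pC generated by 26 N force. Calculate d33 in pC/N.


d33 = 320 / 26 = 12.3 pC/N

12.3


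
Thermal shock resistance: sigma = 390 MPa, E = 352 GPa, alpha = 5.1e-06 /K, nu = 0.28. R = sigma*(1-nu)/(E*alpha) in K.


R = 390*(1-0.28)/(352*1000*5.1e-06) = 156 K

156


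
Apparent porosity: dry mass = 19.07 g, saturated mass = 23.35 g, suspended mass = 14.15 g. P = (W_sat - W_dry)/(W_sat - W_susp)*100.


P = (23.35 - 19.07) / (23.35 - 14.15) * 100 = 4.28 / 9.2 * 100 = 46.5%

46.5


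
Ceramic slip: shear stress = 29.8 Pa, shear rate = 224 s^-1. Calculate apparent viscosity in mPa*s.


eta = tau/gamma * 1000 = 29.8/224 * 1000 = 133.0 mPa*s

133.0


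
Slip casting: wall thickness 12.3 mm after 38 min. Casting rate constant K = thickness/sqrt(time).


K = 12.3 / sqrt(38) = 12.3 / 6.1644 = 1.995 mm/min^0.5

1.995


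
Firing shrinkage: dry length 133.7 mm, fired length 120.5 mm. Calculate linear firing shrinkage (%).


FS = (133.7 - 120.5) / 133.7 * 100 = 9.87%

9.87


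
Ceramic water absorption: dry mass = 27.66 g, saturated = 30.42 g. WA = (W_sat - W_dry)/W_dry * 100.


WA = (30.42 - 27.66) / 27.66 * 100 = 9.98%

9.98
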